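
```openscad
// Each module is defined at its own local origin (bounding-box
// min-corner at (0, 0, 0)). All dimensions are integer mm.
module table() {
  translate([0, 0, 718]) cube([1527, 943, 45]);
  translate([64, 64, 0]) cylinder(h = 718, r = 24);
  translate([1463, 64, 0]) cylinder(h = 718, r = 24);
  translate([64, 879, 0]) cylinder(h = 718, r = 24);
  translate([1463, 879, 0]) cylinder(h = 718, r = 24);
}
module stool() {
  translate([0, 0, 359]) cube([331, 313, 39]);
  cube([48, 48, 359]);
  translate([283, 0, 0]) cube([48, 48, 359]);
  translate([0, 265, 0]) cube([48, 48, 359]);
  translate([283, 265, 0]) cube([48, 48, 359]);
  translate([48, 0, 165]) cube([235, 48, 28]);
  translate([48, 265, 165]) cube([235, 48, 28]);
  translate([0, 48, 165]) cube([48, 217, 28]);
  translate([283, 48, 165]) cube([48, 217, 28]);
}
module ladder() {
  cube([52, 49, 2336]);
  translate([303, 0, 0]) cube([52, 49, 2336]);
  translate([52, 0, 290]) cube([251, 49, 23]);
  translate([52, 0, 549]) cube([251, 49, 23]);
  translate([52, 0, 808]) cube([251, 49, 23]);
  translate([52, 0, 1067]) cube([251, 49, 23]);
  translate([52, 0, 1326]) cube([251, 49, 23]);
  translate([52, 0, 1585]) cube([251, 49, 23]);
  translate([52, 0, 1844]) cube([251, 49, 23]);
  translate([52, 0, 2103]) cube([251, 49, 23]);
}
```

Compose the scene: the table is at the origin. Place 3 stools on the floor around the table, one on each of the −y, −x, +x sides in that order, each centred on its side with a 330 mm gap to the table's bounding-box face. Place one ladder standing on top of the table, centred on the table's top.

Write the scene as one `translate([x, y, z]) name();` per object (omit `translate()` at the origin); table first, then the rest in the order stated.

table();
translate([598, -643, 0]) stool();
translate([-661, 315, 0]) stool();
translate([1857, 315, 0]) stool();
translate([586, 447, 763]) ladder();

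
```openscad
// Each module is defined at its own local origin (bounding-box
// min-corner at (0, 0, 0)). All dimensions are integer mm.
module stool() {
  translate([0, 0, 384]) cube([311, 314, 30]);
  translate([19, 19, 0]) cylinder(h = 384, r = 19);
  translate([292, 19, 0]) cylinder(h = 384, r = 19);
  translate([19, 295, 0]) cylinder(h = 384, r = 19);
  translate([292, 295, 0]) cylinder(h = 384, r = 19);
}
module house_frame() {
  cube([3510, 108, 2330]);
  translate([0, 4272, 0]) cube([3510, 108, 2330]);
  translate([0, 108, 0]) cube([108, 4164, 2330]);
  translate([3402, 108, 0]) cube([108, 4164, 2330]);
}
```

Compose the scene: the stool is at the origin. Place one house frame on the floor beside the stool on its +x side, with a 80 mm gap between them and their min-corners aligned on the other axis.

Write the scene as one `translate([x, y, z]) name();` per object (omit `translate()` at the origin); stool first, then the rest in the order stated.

stool();
translate([391, 0, 0]) house_frame();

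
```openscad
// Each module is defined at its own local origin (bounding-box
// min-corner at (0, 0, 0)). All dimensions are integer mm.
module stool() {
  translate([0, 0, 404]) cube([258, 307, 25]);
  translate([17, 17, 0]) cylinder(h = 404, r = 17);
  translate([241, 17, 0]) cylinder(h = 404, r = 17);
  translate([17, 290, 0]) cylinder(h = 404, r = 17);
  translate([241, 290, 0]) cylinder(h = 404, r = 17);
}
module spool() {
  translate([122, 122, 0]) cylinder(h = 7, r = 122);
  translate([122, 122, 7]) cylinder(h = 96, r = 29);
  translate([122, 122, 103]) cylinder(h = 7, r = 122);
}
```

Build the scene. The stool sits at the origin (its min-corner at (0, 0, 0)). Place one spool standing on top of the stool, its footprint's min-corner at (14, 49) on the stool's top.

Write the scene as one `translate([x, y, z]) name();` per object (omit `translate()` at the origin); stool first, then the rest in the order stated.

stool();
translate([14, 49, 429]) spool();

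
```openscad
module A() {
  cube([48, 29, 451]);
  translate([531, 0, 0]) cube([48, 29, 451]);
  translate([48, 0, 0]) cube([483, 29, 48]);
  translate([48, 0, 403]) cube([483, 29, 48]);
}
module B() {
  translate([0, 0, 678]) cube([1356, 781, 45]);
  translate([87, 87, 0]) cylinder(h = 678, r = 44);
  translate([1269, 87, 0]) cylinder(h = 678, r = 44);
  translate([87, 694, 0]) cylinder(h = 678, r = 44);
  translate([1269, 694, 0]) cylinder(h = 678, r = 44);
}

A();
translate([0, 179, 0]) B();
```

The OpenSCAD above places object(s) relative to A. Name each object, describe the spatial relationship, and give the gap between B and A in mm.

The table's nearest face is 150 mm from the picture frame's +y face.

A is a picture frame. B is a table. The table is on the floor beside the picture frame on its +y side. The gap between the table and the picture frame is 150 mm.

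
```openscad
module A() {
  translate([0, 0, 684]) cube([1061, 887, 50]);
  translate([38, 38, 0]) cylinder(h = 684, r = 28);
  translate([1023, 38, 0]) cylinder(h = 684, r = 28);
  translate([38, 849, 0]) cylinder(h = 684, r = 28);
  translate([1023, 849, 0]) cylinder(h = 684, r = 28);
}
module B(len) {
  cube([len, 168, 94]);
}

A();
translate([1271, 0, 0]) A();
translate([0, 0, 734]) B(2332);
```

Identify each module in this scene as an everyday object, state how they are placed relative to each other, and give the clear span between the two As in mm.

A is a table. B is a beam. A beam spans the tops of two tables. The clear span between the two tables is 210 mm.

Second table starts at x = 1271; first ends at x = 1061; clear span = 1271 − 1061 = 210 mm.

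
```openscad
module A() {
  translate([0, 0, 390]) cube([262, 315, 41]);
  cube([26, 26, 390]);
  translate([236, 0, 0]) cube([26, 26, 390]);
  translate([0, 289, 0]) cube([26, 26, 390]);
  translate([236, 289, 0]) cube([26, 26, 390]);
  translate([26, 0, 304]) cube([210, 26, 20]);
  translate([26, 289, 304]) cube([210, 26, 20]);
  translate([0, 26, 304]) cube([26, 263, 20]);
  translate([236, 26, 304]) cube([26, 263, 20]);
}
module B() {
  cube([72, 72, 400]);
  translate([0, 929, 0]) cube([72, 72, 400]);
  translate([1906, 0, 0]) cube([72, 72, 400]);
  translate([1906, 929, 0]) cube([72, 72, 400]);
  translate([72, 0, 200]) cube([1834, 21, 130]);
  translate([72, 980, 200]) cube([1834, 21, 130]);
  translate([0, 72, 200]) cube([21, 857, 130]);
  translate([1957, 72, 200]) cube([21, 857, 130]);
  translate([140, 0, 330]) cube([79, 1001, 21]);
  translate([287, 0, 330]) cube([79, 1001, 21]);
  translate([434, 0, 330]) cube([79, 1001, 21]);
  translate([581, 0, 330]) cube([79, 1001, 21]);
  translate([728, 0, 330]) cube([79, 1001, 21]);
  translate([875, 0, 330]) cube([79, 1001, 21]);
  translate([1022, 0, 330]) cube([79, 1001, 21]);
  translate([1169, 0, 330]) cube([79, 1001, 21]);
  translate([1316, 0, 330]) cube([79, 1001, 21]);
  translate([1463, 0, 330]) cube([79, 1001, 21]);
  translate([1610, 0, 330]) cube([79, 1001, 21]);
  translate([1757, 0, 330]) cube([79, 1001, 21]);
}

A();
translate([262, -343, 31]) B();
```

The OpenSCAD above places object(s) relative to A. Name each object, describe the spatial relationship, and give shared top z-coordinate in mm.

Both tops at z = 431 mm.

A is a stool. B is a bed frame. The bed frame is beside the stool with their tops flush at z = 431. The shared top z-coordinate is 431 mm.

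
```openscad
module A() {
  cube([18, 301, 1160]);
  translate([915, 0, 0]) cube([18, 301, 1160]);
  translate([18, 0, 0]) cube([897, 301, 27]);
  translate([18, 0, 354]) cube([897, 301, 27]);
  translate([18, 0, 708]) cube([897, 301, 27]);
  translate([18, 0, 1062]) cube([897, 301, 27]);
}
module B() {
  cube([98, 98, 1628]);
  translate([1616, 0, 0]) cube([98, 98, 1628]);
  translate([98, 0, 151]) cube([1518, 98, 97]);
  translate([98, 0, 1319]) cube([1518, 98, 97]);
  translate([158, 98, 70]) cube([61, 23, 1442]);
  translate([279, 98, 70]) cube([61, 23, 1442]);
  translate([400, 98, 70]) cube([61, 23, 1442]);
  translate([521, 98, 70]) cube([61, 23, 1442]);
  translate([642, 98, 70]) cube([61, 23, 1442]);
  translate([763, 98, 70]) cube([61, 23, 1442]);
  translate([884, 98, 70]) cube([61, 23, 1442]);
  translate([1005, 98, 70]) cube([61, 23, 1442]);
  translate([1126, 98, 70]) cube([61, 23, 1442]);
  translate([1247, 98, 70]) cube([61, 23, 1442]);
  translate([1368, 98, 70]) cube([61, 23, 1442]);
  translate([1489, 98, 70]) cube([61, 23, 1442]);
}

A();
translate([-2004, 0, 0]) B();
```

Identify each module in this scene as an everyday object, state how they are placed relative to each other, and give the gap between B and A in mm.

A is a bookshelf. B is a fence section. The fence section is on the floor beside the bookshelf on its −x side. The gap between the fence section and the bookshelf is 290 mm.

The fence section's nearest face is 290 mm from the bookshelf's −x face.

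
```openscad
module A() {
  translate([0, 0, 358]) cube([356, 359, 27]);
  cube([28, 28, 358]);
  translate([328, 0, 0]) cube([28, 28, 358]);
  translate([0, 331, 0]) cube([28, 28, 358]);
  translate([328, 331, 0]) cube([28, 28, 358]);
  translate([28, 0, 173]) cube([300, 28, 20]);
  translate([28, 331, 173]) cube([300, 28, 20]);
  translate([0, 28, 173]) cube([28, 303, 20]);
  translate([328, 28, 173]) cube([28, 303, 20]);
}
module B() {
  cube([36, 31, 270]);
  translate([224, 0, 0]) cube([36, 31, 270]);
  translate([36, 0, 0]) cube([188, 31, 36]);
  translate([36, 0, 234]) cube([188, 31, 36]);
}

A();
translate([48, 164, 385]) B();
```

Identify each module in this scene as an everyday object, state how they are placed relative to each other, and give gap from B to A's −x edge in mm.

A is a stool. B is a picture frame. The picture frame is on top of the stool, centred. The gap from the picture frame to the stool's −x edge is 48 mm.

The picture frame's min-x is at 48; the stool's min-x is 0; gap = 48 mm.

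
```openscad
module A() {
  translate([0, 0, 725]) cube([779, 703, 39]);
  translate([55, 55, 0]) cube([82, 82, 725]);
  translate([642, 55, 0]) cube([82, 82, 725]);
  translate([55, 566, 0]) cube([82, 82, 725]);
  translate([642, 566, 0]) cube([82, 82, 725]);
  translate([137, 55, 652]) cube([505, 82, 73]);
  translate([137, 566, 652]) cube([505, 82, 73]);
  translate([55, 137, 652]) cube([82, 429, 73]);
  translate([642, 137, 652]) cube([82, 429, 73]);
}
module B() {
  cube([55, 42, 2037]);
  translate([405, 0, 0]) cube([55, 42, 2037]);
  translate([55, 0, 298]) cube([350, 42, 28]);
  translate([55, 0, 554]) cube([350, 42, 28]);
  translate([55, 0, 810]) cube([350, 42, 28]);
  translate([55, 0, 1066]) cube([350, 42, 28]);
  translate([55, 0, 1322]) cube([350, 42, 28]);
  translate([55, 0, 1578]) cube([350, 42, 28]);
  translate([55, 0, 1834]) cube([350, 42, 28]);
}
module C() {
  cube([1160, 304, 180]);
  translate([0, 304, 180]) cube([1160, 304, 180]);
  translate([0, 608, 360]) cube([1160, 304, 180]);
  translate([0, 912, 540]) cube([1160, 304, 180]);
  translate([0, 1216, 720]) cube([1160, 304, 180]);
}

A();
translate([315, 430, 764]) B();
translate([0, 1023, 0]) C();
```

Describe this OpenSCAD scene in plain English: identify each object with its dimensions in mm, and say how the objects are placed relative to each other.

A is a rectangular dining table. The top is 779×703×39 mm with its upper surface at z = 764 mm. It stands on four 82×82 mm square legs, each inset 55 mm from the nearest pair of top edges, running from the floor to the underside of the top. Four apron rails, 82 mm thick and 73 mm tall, run between adjacent legs with their top edges flush with the underside of the top and their outer faces flush with the legs' outer faces.

B is a straight ladder. Two 55×42 mm vertical rails, 2037 mm tall, stand 460 mm apart (outside-to-outside) with their front faces coplanar on the −y side. 7 rungs, each 42 mm deep and 28 mm tall, span between the inner faces of the rails, front faces flush with the rails. The lowest rung's underside is at z = 298 mm and rungs are spaced 256 mm apart (underside to underside).

C is a straight staircase of 5 solid steps. Each step is 1160 mm wide (x), 304 mm deep (y, the going) and 180 mm tall (the rise). The first step rests on the floor; each subsequent step sits one going further in +y and one rise higher in +z, directly behind and above the previous step with no overlap.

The ladder is on top of the table. The staircase is on the floor beside the table on its +y side.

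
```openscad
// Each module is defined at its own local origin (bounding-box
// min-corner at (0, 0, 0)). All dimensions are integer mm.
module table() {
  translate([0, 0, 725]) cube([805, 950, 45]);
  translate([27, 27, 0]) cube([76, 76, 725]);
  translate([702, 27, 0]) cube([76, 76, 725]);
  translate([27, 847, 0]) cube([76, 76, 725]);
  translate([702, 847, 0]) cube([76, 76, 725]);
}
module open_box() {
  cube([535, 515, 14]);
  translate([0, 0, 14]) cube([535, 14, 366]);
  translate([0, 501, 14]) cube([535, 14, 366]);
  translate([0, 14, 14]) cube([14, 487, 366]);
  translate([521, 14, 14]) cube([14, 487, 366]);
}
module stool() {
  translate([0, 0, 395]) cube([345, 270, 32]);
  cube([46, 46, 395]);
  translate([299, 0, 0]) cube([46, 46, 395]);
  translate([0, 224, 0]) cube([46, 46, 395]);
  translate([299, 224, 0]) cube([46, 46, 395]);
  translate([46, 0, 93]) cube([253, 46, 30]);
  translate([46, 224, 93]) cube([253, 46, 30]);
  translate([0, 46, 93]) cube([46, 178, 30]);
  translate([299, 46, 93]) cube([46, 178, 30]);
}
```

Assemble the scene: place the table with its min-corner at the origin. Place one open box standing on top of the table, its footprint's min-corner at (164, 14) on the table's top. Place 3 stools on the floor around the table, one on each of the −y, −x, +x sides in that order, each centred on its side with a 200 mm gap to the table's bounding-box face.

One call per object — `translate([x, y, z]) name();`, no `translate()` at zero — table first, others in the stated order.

table();
translate([164, 14, 770]) open_box();
translate([230, -470, 0]) stool();
translate([-545, 340, 0]) stool();
translate([1005, 340, 0]) stool();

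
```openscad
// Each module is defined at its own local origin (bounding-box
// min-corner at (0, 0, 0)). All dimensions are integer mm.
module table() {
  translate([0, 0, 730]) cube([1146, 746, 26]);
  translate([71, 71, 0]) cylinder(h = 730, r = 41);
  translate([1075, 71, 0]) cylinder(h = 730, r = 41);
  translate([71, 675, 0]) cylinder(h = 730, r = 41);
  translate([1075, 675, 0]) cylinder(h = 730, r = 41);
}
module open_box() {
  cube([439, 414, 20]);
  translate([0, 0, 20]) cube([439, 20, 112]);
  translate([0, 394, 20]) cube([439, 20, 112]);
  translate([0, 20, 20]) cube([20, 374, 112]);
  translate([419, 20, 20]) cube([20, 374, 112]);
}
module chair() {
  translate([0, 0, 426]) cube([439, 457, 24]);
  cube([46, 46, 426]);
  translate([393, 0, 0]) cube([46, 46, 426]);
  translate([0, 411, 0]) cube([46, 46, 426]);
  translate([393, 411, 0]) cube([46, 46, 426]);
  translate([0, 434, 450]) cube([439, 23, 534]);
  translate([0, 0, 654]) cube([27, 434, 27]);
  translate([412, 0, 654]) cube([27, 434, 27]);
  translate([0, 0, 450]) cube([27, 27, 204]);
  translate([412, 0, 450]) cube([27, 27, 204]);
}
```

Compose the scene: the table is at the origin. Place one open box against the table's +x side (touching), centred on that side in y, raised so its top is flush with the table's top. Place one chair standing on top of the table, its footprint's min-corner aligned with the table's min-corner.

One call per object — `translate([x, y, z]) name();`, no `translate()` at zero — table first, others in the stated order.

table();
translate([1146, 166, 624]) open_box();
translate([0, 0, 756]) chair();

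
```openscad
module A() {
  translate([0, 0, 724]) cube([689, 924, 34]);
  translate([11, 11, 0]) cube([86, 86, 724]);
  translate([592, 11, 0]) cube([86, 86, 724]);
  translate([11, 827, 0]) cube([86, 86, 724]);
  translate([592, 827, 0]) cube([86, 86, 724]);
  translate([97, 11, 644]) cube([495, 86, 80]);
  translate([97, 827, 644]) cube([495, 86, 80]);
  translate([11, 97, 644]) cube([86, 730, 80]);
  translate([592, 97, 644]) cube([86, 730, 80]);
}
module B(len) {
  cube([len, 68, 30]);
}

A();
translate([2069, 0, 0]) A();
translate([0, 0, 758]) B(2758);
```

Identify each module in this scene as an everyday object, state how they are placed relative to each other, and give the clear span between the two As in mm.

A is a table. B is a beam. A beam spans the tops of two tables. The clear span between the two tables is 1380 mm.

Second table starts at x = 2069; first ends at x = 689; clear span = 2069 − 689 = 1380 mm.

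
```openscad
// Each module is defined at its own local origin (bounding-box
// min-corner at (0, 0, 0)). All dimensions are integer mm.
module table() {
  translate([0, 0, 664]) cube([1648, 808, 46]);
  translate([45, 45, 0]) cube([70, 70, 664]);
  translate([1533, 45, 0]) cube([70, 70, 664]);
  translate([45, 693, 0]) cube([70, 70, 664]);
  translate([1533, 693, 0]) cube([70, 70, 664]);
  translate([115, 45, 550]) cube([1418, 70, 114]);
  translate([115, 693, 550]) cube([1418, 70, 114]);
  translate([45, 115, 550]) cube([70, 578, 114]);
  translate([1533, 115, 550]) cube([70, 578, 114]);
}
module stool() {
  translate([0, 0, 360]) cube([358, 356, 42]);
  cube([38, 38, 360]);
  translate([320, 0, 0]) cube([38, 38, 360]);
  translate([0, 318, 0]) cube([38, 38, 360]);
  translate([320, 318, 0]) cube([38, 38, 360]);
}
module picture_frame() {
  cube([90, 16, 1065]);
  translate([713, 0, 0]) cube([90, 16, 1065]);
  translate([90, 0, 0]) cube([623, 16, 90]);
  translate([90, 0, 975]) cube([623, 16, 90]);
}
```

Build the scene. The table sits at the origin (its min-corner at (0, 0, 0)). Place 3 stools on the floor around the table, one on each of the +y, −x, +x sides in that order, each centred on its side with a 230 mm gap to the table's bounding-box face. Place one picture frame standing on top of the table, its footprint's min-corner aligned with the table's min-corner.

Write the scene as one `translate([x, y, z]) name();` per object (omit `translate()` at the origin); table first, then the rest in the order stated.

table();
translate([645, 1038, 0]) stool();
translate([-588, 226, 0]) stool();
translate([1878, 226, 0]) stool();
translate([0, 0, 710]) picture_frame();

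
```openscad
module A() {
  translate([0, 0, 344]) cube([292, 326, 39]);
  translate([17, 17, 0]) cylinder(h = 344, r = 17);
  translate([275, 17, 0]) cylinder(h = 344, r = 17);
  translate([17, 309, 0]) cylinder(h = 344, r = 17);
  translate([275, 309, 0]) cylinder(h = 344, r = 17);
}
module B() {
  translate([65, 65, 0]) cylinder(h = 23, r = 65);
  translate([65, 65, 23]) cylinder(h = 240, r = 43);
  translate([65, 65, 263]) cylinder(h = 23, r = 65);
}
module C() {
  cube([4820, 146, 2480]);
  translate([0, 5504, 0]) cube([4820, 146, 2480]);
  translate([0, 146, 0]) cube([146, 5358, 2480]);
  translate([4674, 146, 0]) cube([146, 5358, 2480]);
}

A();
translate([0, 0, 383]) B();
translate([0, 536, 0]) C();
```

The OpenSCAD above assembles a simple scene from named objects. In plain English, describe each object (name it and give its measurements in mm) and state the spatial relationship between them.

A is a four-legged stool. The seat is a 292×326×39 mm slab whose top surface is at z = 383 mm; four round legs, each 34 mm in diameter, run from the floor (z = 0) to the underside of the seat, each leg's axis is inset half a diameter from the nearest pair of seat edges (so the leg's bounding box is flush with the corner).

B is a spool: two coaxial disc flanges of radius 65 mm and thickness 23 mm, joined by a core cylinder of radius 43 mm and height 240 mm. The lower flange rests on z = 0 and the three cylinders share a vertical axis.

C is the wall frame of a small rectangular building: four walls, each 2480 mm tall and 146 mm thick, enclosing a footprint 4820 mm (x) by 5650 mm (y) outside-to-outside, with no floor or roof. The front and back walls (the −y and +y sides) span the full width; the two side walls fit between them.

The spool is on top of the stool. The house frame is on the floor beside the stool on its +y side.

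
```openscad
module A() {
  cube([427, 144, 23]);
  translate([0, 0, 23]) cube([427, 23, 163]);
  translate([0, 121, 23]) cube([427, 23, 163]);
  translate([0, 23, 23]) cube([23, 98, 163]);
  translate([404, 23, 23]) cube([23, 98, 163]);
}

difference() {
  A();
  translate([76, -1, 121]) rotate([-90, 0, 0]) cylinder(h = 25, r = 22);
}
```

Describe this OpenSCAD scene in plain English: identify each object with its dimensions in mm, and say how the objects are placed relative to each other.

A is an open storage box with external size 427×144×186 mm and wall thickness 23 mm (the base is also 23 mm thick). The base covers the whole footprint; the four walls stand on the base, with the y-facing walls full-width and the x-facing walls fitting between their inner faces.

The open box has a circular hole of radius 22 mm through its front wall, centred at (x = 76, z = 121).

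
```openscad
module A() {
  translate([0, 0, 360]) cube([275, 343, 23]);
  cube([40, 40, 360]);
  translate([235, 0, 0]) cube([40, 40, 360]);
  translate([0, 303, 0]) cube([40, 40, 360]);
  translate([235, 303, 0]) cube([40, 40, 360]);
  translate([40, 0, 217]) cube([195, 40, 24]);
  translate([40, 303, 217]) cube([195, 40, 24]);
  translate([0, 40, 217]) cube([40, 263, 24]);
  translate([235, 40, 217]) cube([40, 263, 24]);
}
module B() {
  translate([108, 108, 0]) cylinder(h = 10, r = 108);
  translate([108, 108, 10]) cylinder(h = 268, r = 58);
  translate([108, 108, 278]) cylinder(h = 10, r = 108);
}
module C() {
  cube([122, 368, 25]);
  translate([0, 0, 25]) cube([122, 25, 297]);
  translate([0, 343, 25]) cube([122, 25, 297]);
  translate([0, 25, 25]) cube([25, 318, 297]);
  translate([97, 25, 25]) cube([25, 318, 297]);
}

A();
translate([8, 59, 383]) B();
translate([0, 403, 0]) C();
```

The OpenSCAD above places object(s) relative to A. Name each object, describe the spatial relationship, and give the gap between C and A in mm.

The open box's nearest face is 60 mm from the stool's +y face.

A is a stool. B is a spool. C is an open box. The spool is on top of the stool. The open box is on the floor beside the stool on its +y side. The gap between the open box and the stool is 60 mm.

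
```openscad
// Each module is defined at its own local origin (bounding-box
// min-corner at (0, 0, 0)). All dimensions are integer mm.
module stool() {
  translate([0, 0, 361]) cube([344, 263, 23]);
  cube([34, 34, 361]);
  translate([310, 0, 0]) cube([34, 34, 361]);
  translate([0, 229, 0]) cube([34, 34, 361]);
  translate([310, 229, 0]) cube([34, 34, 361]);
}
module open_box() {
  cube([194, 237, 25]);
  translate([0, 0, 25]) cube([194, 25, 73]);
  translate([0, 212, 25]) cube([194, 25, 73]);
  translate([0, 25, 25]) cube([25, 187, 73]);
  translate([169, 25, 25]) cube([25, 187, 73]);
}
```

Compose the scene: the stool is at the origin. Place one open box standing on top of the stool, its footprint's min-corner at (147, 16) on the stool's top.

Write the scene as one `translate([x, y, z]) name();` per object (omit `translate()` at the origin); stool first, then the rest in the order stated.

stool();
translate([147, 16, 384]) open_box();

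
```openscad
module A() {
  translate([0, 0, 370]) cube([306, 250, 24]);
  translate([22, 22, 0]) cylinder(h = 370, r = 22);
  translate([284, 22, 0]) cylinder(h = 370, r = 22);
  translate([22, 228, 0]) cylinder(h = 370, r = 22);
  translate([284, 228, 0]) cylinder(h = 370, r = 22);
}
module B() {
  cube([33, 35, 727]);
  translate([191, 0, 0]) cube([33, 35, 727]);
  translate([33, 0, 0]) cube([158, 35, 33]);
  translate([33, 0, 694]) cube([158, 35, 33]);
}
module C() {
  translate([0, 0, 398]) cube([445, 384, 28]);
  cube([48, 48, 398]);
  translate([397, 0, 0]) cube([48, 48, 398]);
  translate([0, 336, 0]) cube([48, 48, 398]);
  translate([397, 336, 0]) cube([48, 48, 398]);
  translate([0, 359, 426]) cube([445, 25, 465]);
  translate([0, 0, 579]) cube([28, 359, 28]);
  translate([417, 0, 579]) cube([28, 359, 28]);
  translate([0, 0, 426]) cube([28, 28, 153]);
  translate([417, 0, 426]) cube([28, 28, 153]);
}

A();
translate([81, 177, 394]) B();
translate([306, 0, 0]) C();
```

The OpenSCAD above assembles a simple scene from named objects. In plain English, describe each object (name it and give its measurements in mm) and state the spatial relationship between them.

A is a four-legged stool. The seat is 306×250 mm, 24 mm thick, top at z = 394 mm. It stands on four round legs, each 44 mm in diameter, from z = 0 to the seat underside, each leg's axis is inset half a diameter from the nearest pair of seat edges (so the leg's bounding box is flush with the corner).

B is a picture frame with a 158×661 mm rectangular opening (x by z) and a uniform 33 mm border on every side. Frame depth is 35 mm along y. It is built from two vertical stiles running the full outside height and two horizontal rails spanning the gap between the stiles.

C is a chair. The seat is a 445×384×28 mm slab with its top at z = 426 mm, on four 48×48 mm corner legs (flush with the seat edges, standing on z = 0). A flat backrest 25 mm thick, 465 mm tall, spans the full seat width and rises from the seat top along its +y edge, rear face flush with the rear of the seat. Two armrests of 28×28 mm section run along each side from the seat's front edge to the front of the backrest, top faces 181 mm above the seat top and outer faces flush with the seat's x-edges; a 28×28 mm post under the front of each armrest stands on the seat at the front corner.

The picture frame is on top of the stool. The chair is against the stool's +x side, with their −y faces flush.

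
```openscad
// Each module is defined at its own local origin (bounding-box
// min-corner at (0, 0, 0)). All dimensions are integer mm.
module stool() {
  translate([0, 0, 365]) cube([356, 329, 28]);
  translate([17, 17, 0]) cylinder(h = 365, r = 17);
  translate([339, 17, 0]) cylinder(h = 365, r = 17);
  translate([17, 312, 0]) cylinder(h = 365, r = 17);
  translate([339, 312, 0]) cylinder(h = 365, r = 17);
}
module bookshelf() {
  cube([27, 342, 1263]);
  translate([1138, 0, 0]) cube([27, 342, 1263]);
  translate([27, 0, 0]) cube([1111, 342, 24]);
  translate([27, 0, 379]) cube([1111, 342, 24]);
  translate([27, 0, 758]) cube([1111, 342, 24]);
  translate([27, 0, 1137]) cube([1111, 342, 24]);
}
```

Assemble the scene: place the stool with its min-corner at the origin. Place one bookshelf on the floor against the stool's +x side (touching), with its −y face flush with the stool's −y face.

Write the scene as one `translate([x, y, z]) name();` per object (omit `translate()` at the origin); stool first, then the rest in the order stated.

stool();
translate([356, 0, 0]) bookshelf();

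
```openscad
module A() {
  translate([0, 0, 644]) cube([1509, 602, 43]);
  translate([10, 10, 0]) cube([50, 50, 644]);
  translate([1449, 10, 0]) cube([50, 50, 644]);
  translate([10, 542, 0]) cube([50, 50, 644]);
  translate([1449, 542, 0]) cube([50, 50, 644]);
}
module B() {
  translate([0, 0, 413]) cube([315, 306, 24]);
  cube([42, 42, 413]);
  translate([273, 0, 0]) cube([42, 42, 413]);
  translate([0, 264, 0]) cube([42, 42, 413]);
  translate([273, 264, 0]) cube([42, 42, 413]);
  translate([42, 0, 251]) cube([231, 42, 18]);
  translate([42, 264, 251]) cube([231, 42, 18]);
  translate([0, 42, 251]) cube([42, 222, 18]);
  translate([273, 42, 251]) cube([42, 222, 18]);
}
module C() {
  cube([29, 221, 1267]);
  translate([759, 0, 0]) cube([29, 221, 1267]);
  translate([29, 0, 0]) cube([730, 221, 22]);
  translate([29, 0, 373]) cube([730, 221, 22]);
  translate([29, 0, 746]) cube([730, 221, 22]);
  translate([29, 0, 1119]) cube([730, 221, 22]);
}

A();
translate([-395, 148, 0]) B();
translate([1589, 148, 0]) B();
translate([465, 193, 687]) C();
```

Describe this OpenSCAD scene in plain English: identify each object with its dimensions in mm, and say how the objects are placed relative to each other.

A is a table with a 1509×602 mm rectangular top, 43 mm thick, top surface at z = 687 mm, supported by four 50×50 mm square legs, each inset 10 mm from the nearest pair of top edges, running from the floor.

B is a four-legged stool. The seat is 315×306 mm, 24 mm thick, top at z = 437 mm. It stands on four square legs, each 42×42 mm in cross-section, from z = 0 to the seat underside, each flush with a corner of the seat. Four stretchers, 42 mm wide and 18 mm tall, connect adjacent legs with their undersides at z = 251 mm, each running between the inner faces of the legs it joins and aligned with the legs' outer faces on the other axis.

C is a bookshelf 788 mm wide overall, 221 mm deep and 1267 mm tall. The two sides are 29 mm thick vertical panels. 4 horizontal shelves of 22 mm thickness span between the inner faces of the sides; the lowest shelf sits on the floor and shelves are stacked with a clear vertical gap of 351 mm between each pair.

Two stools sit around the table at the −x, +x sides. The bookshelf is on top of the table.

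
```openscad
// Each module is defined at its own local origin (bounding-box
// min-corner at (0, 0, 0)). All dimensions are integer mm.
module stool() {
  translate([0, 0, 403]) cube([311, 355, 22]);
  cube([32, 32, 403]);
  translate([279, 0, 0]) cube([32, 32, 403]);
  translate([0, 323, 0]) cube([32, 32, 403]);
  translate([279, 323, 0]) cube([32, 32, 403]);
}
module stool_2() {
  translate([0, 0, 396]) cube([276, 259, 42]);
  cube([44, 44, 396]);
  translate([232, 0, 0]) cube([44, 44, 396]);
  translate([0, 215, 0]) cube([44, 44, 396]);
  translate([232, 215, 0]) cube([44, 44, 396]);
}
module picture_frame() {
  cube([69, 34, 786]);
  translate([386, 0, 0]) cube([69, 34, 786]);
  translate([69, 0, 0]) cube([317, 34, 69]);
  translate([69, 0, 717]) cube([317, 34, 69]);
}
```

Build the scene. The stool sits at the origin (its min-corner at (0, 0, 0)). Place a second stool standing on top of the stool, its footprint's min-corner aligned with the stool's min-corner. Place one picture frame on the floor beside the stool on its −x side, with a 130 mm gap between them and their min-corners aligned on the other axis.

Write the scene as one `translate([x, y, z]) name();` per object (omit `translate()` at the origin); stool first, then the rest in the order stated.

stool();
translate([0, 0, 425]) stool_2();
translate([-585, 0, 0]) picture_frame();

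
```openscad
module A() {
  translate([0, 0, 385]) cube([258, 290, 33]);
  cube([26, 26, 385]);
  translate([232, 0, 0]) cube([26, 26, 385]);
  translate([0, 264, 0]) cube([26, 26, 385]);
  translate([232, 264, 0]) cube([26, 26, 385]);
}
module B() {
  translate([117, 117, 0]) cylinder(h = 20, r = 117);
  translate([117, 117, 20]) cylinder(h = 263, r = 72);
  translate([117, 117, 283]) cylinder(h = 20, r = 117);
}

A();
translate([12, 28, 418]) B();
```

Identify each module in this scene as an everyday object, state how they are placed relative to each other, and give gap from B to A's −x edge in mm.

A is a stool. B is a spool. The spool is on top of the stool, centred. The gap from the spool to the stool's −x edge is 12 mm.

The spool's min-x is at 12; the stool's min-x is 0; gap = 12 mm.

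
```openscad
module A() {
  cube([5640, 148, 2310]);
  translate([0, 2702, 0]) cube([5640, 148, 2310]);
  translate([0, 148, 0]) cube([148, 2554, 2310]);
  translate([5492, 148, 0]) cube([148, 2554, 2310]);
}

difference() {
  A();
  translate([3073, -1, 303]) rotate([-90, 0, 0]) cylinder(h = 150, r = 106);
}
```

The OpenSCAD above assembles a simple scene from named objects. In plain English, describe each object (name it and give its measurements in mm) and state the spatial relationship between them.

A is the wall frame of a small rectangular building: four walls, each 2310 mm tall and 148 mm thick, enclosing a footprint 5640 mm (x) by 2850 mm (y) outside-to-outside, with no floor or roof. The front and back walls (the −y and +y sides) span the full width; the two side walls fit between them.

The house frame has a circular hole of radius 106 mm through its front wall, centred at (x = 3073, z = 303).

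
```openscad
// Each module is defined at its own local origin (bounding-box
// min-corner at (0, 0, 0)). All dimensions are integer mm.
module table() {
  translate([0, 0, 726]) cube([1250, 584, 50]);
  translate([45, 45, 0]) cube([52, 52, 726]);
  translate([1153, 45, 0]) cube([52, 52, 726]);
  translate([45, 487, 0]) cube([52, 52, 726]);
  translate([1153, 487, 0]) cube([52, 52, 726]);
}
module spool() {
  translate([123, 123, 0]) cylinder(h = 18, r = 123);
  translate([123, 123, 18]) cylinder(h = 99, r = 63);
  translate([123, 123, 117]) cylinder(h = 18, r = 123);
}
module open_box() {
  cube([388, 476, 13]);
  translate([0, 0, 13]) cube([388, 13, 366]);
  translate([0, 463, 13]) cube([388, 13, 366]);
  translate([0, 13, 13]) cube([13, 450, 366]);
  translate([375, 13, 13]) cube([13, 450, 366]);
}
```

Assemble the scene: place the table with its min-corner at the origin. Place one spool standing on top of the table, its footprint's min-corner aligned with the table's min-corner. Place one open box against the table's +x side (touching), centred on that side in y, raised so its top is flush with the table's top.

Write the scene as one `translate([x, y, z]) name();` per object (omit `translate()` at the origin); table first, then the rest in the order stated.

table();
translate([0, 0, 776]) spool();
translate([1250, 54, 397]) open_box();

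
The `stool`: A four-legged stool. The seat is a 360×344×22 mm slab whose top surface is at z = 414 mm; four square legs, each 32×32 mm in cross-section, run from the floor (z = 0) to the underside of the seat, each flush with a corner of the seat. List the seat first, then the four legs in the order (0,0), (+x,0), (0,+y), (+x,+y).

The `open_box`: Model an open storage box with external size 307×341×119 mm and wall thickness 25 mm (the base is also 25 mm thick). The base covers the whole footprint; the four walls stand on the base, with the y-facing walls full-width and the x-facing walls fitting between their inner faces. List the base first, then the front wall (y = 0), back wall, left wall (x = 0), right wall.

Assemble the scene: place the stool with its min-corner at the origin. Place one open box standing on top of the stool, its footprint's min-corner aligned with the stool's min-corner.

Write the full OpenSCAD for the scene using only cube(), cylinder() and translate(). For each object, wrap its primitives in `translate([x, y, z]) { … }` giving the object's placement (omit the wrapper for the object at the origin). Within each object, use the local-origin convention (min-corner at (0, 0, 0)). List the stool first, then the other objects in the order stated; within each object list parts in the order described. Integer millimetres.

translate([0, 0, 392]) cube([360, 344, 22]);
cube([32, 32, 392]);
translate([328, 0, 0]) cube([32, 32, 392]);
translate([0, 312, 0]) cube([32, 32, 392]);
translate([328, 312, 0]) cube([32, 32, 392]);
translate([0, 0, 414]) {
  cube([307, 341, 25]);
  translate([0, 0, 25]) cube([307, 25, 94]);
  translate([0, 316, 25]) cube([307, 25, 94]);
  translate([0, 25, 25]) cube([25, 291, 94]);
  translate([282, 25, 25]) cube([25, 291, 94]);
}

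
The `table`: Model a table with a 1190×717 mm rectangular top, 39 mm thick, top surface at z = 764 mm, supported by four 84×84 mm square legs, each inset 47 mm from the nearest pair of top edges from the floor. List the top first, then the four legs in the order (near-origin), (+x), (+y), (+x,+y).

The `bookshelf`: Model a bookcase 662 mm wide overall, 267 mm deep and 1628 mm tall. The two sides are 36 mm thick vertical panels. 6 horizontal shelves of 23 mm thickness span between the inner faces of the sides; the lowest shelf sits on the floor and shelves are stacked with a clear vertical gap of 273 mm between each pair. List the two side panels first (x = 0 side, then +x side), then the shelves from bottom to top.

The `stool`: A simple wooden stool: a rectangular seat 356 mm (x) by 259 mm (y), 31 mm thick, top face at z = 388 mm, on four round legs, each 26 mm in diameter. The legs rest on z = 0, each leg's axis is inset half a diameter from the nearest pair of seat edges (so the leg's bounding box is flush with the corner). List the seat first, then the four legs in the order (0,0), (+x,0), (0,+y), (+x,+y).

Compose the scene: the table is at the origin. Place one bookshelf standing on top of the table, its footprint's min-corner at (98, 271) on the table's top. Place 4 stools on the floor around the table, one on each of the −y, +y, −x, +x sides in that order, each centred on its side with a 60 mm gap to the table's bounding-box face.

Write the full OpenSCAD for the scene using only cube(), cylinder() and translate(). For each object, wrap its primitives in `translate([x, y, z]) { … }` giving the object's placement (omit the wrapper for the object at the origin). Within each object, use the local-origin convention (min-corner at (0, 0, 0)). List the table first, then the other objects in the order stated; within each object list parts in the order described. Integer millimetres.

translate([0, 0, 725]) cube([1190, 717, 39]);
translate([47, 47, 0]) cube([84, 84, 725]);
translate([1059, 47, 0]) cube([84, 84, 725]);
translate([47, 586, 0]) cube([84, 84, 725]);
translate([1059, 586, 0]) cube([84, 84, 725]);
translate([98, 271, 764]) {
  cube([36, 267, 1628]);
  translate([626, 0, 0]) cube([36, 267, 1628]);
  translate([36, 0, 0]) cube([590, 267, 23]);
  translate([36, 0, 296]) cube([590, 267, 23]);
  translate([36, 0, 592]) cube([590, 267, 23]);
  translate([36, 0, 888]) cube([590, 267, 23]);
  translate([36, 0, 1184]) cube([590, 267, 23]);
  translate([36, 0, 1480]) cube([590, 267, 23]);
}
translate([417, -319, 0]) {
  translate([0, 0, 357]) cube([356, 259, 31]);
  translate([13, 13, 0]) cylinder(h = 357, r = 13);
  translate([343, 13, 0]) cylinder(h = 357, r = 13);
  translate([13, 246, 0]) cylinder(h = 357, r = 13);
  translate([343, 246, 0]) cylinder(h = 357, r = 13);
}
translate([417, 777, 0]) {
  translate([0, 0, 357]) cube([356, 259, 31]);
  translate([13, 13, 0]) cylinder(h = 357, r = 13);
  translate([343, 13, 0]) cylinder(h = 357, r = 13);
  translate([13, 246, 0]) cylinder(h = 357, r = 13);
  translate([343, 246, 0]) cylinder(h = 357, r = 13);
}
translate([-416, 229, 0]) {
  translate([0, 0, 357]) cube([356, 259, 31]);
  translate([13, 13, 0]) cylinder(h = 357, r = 13);
  translate([343, 13, 0]) cylinder(h = 357, r = 13);
  translate([13, 246, 0]) cylinder(h = 357, r = 13);
  translate([343, 246, 0]) cylinder(h = 357, r = 13);
}
translate([1250, 229, 0]) {
  translate([0, 0, 357]) cube([356, 259, 31]);
  translate([13, 13, 0]) cylinder(h = 357, r = 13);
  translate([343, 13, 0]) cylinder(h = 357, r = 13);
  translate([13, 246, 0]) cylinder(h = 357, r = 13);
  translate([343, 246, 0]) cylinder(h = 357, r = 13);
}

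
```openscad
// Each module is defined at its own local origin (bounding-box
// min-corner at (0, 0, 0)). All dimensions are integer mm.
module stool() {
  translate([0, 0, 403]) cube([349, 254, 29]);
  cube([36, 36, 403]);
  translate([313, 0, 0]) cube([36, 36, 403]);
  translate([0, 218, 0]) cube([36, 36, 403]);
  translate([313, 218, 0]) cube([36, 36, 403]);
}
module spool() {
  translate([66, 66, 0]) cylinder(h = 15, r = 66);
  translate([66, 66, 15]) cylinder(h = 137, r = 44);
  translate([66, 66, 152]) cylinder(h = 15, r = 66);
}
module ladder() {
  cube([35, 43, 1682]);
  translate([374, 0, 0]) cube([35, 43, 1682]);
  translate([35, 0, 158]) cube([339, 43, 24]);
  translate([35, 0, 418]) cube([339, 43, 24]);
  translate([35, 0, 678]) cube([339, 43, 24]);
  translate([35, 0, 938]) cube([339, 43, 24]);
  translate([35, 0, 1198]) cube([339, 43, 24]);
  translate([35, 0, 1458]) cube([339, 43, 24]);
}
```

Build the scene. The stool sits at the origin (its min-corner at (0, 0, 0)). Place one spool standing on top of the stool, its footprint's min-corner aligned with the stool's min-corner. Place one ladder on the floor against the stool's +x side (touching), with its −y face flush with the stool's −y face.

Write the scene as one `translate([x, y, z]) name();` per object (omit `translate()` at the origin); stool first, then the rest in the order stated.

stool();
translate([0, 0, 432]) spool();
translate([349, 0, 0]) ladder();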